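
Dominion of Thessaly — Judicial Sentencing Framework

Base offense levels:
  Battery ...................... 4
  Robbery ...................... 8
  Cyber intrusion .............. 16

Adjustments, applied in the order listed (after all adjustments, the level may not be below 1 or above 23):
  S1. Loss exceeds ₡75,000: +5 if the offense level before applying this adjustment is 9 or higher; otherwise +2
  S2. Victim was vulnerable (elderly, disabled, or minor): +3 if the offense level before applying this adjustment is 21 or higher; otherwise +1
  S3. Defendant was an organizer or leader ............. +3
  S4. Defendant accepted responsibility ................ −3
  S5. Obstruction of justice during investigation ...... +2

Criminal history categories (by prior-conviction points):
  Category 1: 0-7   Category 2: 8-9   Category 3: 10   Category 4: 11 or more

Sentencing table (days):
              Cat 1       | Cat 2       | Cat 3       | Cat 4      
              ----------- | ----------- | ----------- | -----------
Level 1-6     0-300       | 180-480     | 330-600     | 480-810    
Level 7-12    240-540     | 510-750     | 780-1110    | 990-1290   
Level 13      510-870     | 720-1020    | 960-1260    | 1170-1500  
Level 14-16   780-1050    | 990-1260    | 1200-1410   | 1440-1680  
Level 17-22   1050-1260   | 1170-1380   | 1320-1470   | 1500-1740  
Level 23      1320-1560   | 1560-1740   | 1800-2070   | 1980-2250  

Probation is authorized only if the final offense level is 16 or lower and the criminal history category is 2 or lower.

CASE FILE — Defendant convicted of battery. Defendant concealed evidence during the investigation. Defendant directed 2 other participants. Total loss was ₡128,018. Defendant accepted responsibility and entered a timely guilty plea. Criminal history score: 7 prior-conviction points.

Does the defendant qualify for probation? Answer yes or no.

Yes

Base offense level for battery: 4.
S1 applies (level before this adjustment is 4 < 9, so +2): 4 + 2 = 6.
S2 does not apply.
S3 applies: 6 + 3 = 9.
S4 applies: 9 − 3 = 6.
S5 applies: 6 + 2 = 8.
Final offense level: 8.
Criminal history: 7 prior points → Category 1 (0-7).
Level 8 falls in the 7-12 band.
Grid: Level 7-12 × Category 1 = 240-540 days.
Probation check: level 8 ≤ 16 and category 1 ≤ 2 → eligible.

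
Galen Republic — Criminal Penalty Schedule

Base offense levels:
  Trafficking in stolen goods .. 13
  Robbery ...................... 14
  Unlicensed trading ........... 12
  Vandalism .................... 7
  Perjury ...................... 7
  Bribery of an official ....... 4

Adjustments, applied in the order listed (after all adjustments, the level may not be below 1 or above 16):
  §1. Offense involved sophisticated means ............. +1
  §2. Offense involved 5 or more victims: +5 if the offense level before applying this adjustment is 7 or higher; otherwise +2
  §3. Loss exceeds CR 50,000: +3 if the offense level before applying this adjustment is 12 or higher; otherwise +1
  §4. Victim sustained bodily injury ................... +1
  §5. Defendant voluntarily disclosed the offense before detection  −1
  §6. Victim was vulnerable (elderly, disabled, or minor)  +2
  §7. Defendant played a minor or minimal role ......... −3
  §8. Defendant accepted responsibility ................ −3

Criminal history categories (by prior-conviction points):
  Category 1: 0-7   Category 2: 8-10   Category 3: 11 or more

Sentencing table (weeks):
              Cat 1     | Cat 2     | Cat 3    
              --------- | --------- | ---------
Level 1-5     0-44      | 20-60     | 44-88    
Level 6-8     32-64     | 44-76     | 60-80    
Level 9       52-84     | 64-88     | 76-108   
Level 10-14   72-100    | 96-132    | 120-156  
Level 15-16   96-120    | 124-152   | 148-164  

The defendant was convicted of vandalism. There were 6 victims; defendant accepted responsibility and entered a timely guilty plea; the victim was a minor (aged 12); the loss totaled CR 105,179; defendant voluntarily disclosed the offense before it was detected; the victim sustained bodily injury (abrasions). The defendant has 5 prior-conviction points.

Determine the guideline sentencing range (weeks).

72-100 weeks

Base offense level for vandalism: 7.
§2 applies (level before this adjustment is 7 ≥ 7, so +5): 7 + 5 = 12.
§3 applies (level before this adjustment is 12 ≥ 12, so +3): 12 + 3 = 15.
§4 applies: 15 + 1 = 16.
§5 applies: 16 − 1 = 15.
§6 applies: 15 + 2 = 17.
§7 does not apply.
§8 applies: 17 − 3 = 14.
Final offense level: 14.
Criminal history: 5 prior points → Category 1 (0-7).
Level 14 falls in the 10-14 band.
Grid: Level 10-14 × Category 1 = 72-100 weeks.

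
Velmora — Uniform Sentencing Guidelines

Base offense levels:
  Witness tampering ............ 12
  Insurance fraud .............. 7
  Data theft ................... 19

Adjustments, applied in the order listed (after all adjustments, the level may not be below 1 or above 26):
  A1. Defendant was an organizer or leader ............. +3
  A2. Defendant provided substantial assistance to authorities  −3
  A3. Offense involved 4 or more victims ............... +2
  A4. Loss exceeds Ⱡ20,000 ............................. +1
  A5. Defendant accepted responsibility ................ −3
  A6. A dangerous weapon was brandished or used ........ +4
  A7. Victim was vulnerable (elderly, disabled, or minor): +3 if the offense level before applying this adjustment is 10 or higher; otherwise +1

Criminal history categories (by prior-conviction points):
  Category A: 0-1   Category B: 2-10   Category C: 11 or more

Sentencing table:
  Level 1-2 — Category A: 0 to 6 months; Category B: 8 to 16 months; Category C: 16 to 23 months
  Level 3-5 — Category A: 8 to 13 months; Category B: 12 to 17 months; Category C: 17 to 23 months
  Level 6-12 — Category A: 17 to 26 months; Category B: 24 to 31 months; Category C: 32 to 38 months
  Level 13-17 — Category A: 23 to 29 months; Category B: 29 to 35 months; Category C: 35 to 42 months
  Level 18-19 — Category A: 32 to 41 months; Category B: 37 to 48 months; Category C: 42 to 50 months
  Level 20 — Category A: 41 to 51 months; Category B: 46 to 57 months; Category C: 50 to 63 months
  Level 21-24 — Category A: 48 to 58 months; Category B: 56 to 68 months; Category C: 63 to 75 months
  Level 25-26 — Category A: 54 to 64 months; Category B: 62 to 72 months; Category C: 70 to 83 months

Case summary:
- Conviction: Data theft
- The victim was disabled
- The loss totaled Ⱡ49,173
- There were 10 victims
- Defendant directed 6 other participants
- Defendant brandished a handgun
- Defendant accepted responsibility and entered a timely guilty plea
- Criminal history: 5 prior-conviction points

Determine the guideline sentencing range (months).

62-72 months

Base offense level for data theft: 19.
A1 applies: 19 + 3 = 22.
A3 applies: 22 + 2 = 24.
A4 applies: 24 + 1 = 25.
A5 applies: 25 − 3 = 22.
A6 applies: 22 + 4 = 26.
A7 applies (level before this adjustment is 26 ≥ 10, so +3): 26 + 3 = 29.
Level 29 exceeds the maximum of 26; capped at 26.
Final offense level: 26.
Criminal history: 5 prior points → Category B (2-10).
Level 26 falls in the 25-26 band.
Grid: Level 25-26 × Category B = 62-72 months.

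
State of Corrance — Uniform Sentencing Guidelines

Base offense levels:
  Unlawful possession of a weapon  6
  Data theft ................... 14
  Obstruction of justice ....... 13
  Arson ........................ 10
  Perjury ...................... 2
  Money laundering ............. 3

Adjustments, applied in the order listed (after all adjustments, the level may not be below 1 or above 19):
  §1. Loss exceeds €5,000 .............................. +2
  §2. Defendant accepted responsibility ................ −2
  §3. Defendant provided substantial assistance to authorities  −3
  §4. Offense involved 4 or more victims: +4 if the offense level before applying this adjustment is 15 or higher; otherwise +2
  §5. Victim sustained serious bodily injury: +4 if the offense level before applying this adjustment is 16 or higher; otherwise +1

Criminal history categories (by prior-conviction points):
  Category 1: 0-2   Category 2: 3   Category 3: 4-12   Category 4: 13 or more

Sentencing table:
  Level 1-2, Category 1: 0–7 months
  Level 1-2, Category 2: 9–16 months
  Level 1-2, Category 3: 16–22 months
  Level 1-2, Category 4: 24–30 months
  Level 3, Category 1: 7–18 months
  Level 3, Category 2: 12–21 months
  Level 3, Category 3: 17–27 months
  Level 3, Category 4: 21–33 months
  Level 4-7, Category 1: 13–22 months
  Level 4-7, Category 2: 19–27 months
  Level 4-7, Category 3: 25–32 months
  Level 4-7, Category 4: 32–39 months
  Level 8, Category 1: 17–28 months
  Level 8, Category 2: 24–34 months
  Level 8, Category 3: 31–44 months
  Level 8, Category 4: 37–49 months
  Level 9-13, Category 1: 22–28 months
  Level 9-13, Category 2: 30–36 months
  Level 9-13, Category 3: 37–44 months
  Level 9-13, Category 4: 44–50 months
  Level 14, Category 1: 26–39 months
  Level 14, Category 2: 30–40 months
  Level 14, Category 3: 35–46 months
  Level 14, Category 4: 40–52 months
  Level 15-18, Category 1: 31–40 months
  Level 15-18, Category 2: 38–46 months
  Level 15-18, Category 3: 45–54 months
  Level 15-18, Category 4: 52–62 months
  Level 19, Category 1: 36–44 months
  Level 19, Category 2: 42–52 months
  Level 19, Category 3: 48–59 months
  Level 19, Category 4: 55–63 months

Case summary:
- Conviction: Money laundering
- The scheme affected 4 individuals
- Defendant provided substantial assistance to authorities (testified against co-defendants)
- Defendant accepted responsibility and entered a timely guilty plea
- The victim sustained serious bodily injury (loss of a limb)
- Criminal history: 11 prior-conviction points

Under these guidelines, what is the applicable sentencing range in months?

Base offense level for money laundering: 3.
§2 applies: 3 − 2 = 1.
§3 applies: 1 − 3 = -2.
§4 applies (level before this adjustment is -2 < 15, so +2): -2 + 2 = 0.
§5 applies (level before this adjustment is 0 < 16, so +1): 0 + 1 = 1.
Final offense level: 1.
Criminal history: 11 prior points → Category 3 (4-12).
Level 1 falls in the 1-2 band.
Grid: Level 1-2 × Category 3 = 16-22 months.

16-22 months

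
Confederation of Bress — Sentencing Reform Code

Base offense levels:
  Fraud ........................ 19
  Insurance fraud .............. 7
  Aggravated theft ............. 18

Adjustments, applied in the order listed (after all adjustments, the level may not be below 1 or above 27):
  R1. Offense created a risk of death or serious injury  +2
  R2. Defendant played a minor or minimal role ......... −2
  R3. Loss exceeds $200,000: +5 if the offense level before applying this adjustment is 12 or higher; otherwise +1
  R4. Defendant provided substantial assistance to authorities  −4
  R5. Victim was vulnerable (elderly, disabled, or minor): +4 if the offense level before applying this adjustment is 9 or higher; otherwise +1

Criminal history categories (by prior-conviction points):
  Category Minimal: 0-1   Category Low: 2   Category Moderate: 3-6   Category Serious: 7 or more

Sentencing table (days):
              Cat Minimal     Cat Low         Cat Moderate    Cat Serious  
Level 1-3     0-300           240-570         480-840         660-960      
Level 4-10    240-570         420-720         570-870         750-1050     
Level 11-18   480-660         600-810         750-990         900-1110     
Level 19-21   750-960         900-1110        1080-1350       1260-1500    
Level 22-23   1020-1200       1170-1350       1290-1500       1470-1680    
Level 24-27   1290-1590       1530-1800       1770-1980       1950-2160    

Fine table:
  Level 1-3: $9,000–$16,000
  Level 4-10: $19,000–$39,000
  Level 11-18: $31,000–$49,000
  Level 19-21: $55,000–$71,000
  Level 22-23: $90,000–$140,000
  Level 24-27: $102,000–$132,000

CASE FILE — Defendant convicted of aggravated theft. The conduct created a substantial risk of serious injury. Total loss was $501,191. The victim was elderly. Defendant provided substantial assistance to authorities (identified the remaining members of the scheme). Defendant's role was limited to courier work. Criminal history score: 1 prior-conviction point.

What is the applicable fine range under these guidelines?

$90,000–$140,000

Base offense level for aggravated theft: 18.
R1 applies: 18 + 2 = 20.
R2 applies: 20 − 2 = 18.
R3 applies (level before this adjustment is 18 ≥ 12, so +5): 18 + 5 = 23.
R4 applies: 23 − 4 = 19.
R5 applies (level before this adjustment is 19 ≥ 9, so +4): 19 + 4 = 23.
Final offense level: 23.
Level 23 falls in the 22-23 band.
Fine table: Level 22-23 → $90,000–$140,000.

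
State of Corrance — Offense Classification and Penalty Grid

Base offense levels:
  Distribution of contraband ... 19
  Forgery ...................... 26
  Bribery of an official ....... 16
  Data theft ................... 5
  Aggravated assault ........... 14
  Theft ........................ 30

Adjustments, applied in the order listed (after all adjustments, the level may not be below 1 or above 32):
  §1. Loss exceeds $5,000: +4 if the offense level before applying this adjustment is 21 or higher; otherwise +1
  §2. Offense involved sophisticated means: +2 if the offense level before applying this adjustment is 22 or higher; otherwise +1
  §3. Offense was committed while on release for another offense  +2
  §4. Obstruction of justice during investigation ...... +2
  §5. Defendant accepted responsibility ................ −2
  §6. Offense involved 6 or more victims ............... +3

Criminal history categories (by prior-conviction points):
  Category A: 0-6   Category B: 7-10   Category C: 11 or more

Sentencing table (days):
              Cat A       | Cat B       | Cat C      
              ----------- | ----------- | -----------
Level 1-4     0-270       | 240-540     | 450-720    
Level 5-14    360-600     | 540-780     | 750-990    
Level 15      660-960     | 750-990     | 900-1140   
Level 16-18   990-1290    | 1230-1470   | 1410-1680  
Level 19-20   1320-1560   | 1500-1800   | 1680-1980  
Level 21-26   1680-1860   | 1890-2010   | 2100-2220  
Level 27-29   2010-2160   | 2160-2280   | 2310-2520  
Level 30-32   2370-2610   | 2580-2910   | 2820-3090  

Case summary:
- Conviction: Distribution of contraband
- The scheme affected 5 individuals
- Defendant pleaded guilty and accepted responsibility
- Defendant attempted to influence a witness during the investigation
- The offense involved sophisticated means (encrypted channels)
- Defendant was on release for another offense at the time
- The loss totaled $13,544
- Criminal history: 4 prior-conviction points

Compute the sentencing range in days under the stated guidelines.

Base offense level for distribution of contraband: 19.
§1 applies (level before this adjustment is 19 < 21, so +1): 19 + 1 = 20.
§2 applies (level before this adjustment is 20 < 22, so +1): 20 + 1 = 21.
§3 applies: 21 + 2 = 23.
§4 applies: 23 + 2 = 25.
§5 applies: 25 − 2 = 23.
§6 does not apply.
Final offense level: 23.
Criminal history: 4 prior points → Category A (0-6).
Level 23 falls in the 21-26 band.
Grid: Level 21-26 × Category A = 1680-1860 days.

1680-1860 days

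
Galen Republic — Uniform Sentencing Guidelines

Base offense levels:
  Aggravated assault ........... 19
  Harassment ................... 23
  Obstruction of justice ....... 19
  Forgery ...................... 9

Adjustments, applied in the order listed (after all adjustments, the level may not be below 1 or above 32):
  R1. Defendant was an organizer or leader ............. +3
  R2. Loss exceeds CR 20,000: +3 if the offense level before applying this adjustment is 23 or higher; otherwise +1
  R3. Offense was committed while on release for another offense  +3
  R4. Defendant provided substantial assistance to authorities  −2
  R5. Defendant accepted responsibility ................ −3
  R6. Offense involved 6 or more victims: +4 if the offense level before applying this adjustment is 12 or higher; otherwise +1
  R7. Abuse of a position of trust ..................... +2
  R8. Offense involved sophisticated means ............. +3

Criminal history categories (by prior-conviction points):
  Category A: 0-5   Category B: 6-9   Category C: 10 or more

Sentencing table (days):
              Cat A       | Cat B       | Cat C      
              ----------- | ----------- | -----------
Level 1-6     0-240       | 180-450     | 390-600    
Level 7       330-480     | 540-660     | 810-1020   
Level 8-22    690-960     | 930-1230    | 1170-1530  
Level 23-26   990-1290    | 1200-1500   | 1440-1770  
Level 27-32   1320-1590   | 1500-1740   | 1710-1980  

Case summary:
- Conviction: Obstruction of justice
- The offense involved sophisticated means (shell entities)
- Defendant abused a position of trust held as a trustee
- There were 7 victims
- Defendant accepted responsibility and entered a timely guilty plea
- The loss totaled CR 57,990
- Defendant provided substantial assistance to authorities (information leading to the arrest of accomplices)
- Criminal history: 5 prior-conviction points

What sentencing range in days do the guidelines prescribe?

990-1290 days

Base offense level for obstruction of justice: 19.
R2 applies (level before this adjustment is 19 < 23, so +1): 19 + 1 = 20.
R3 does not apply.
R4 applies: 20 − 2 = 18.
R5 applies: 18 − 3 = 15.
R6 applies (level before this adjustment is 15 ≥ 12, so +4): 15 + 4 = 19.
R7 applies: 19 + 2 = 21.
R8 applies: 21 + 3 = 24.
Final offense level: 24.
Criminal history: 5 prior points → Category A (0-5).
Level 24 falls in the 23-26 band.
Grid: Level 23-26 × Category A = 990-1290 days.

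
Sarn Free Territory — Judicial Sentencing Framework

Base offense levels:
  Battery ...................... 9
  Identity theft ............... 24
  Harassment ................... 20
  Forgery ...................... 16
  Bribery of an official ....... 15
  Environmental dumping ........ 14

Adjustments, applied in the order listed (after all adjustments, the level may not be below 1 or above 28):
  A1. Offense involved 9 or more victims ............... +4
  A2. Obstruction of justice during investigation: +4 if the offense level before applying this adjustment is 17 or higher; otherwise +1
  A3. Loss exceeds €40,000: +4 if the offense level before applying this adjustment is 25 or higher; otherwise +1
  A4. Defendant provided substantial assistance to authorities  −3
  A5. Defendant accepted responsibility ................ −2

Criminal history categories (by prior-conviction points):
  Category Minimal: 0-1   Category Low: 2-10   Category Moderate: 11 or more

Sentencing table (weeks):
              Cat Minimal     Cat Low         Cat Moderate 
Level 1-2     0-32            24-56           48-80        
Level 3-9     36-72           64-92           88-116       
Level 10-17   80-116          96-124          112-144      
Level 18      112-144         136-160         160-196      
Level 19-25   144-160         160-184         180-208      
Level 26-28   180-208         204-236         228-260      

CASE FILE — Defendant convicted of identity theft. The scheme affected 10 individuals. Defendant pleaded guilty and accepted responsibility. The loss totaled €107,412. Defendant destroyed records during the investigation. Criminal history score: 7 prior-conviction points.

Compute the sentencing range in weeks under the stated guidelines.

Base offense level for identity theft: 24.
A1 applies: 24 + 4 = 28.
A2 applies (level before this adjustment is 28 ≥ 17, so +4): 28 + 4 = 32.
A3 applies (level before this adjustment is 32 ≥ 25, so +4): 32 + 4 = 36.
A4 does not apply.
A5 applies: 36 − 2 = 34.
Level 34 exceeds the maximum of 28; capped at 28.
Final offense level: 28.
Criminal history: 7 prior points → Category Low (2-10).
Level 28 falls in the 26-28 band.
Grid: Level 26-28 × Category Low = 204-236 weeks.

204-236 weeks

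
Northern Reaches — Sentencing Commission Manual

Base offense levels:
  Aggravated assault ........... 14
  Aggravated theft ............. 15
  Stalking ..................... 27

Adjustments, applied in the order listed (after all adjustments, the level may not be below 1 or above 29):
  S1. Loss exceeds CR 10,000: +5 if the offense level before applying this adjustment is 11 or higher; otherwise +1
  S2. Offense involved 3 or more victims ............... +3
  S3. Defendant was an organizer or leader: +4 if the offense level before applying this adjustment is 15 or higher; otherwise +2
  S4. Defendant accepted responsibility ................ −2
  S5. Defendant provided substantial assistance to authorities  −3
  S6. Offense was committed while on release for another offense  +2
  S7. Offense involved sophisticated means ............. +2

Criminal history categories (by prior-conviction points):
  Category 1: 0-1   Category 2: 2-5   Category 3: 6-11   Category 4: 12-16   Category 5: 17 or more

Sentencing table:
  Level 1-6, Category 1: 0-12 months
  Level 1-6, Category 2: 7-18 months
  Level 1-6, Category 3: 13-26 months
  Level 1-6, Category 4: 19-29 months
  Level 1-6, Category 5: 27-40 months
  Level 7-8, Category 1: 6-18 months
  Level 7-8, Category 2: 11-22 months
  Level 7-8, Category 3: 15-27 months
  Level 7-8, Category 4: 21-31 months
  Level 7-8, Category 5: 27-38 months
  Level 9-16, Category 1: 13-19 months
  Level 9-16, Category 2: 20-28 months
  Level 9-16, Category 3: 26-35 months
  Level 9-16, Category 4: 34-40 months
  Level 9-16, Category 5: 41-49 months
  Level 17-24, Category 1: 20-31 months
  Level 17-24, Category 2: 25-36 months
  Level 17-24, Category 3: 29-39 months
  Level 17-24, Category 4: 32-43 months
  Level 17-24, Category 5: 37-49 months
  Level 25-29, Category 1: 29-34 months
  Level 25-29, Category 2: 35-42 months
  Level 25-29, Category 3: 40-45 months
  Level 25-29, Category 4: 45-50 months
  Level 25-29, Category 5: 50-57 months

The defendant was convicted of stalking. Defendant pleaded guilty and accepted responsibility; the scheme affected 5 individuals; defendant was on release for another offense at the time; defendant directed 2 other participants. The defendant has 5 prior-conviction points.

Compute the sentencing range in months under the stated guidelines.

35-42 months

Base offense level for stalking: 27.
S1 does not apply.
S2 applies: 27 + 3 = 30.
S3 applies (level before this adjustment is 30 ≥ 15, so +4): 30 + 4 = 34.
S4 applies: 34 − 2 = 32.
S5 does not apply.
S6 applies: 32 + 2 = 34.
S7 does not apply.
Level 34 exceeds the maximum of 29; capped at 29.
Final offense level: 29.
Criminal history: 5 prior points → Category 2 (2-5).
Level 29 falls in the 25-29 band.
Grid: Level 25-29 × Category 2 = 35-42 months.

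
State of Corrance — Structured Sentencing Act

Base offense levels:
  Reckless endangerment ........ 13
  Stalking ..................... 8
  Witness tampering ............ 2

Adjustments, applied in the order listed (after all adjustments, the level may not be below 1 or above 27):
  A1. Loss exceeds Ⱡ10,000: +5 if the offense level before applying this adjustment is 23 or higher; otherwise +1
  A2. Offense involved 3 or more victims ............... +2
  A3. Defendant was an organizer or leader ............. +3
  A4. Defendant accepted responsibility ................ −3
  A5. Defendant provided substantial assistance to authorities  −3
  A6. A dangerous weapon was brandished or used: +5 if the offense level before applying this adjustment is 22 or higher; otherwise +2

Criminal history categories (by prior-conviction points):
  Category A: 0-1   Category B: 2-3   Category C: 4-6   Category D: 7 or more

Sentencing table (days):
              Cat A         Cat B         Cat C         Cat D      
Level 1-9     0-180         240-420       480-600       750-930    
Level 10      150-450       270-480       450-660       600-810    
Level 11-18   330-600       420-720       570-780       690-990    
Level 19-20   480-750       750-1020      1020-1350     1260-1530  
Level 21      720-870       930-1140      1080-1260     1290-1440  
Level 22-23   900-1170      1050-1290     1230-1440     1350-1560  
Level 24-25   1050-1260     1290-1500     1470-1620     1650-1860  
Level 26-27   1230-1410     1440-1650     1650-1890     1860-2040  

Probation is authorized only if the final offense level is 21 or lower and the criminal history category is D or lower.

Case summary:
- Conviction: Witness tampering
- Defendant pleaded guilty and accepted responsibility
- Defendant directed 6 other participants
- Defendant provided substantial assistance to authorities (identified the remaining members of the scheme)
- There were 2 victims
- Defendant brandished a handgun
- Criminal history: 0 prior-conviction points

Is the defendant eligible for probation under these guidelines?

Base offense level for witness tampering: 2.
A1 does not apply.
A3 applies: 2 + 3 = 5.
A4 applies: 5 − 3 = 2.
A5 applies: 2 − 3 = -1.
A6 applies (level before this adjustment is -1 < 22, so +2): -1 + 2 = 1.
Final offense level: 1.
Criminal history: 0 prior points → Category A (0-1).
Level 1 falls in the 1-9 band.
Grid: Level 1-9 × Category A = 0-180 days.
Probation check: level 1 ≤ 21 and category A ≤ D → eligible.

Yes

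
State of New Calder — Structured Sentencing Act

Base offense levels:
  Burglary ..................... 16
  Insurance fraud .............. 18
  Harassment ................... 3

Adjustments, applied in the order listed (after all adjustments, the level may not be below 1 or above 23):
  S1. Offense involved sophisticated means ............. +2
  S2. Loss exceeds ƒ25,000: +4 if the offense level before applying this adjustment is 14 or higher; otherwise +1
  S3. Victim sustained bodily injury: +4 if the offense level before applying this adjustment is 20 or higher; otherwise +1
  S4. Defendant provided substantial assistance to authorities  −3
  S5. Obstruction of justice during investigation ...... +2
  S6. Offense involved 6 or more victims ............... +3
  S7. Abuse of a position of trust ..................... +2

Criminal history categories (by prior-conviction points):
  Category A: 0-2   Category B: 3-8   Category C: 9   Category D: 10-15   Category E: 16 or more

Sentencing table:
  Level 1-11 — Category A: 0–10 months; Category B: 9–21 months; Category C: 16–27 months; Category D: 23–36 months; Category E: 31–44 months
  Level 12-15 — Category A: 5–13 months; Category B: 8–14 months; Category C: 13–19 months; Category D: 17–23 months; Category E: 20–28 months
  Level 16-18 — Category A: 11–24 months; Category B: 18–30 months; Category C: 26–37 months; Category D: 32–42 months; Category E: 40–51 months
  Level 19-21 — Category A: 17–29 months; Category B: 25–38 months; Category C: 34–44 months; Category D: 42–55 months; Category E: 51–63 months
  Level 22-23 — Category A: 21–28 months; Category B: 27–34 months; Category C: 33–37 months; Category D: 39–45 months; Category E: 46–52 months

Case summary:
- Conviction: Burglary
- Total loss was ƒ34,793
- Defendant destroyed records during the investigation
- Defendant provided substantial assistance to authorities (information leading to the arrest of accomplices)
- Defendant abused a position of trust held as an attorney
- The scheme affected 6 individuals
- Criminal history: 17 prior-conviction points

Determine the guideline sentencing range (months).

46-52 months

Base offense level for burglary: 16.
S2 applies (level before this adjustment is 16 ≥ 14, so +4): 16 + 4 = 20.
S4 applies: 20 − 3 = 17.
S5 applies: 17 + 2 = 19.
S6 applies: 19 + 3 = 22.
S7 applies: 22 + 2 = 24.
Level 24 exceeds the maximum of 23; capped at 23.
Final offense level: 23.
Criminal history: 17 prior points → Category E (16+).
Level 23 falls in the 22-23 band.
Grid: Level 22-23 × Category E = 46-52 months.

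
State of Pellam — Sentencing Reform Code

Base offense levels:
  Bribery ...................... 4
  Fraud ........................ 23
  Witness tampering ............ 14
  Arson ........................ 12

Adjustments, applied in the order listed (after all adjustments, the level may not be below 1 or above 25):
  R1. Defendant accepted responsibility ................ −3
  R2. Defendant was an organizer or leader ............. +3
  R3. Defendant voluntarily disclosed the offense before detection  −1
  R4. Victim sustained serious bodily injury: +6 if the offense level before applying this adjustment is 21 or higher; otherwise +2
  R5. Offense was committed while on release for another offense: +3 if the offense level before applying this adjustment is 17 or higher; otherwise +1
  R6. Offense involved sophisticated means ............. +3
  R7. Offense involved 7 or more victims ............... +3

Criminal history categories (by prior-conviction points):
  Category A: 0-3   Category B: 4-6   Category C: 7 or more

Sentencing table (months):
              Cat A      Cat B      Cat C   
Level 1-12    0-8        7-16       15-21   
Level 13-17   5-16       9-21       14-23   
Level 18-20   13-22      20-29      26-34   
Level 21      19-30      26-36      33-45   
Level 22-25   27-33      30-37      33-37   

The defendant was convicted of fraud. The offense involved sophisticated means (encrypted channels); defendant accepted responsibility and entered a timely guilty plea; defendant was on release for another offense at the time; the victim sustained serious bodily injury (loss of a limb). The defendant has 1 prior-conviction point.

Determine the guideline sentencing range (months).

Base offense level for fraud: 23.
R1 applies: 23 − 3 = 20.
R2 does not apply.
R4 applies (level before this adjustment is 20 < 21, so +2): 20 + 2 = 22.
R5 applies (level before this adjustment is 22 ≥ 17, so +3): 22 + 3 = 25.
R6 applies: 25 + 3 = 28.
R7 does not apply.
Level 28 exceeds the maximum of 25; capped at 25.
Final offense level: 25.
Criminal history: 1 prior point → Category A (0-3).
Level 25 falls in the 22-25 band.
Grid: Level 22-25 × Category A = 27-33 months.

27-33 months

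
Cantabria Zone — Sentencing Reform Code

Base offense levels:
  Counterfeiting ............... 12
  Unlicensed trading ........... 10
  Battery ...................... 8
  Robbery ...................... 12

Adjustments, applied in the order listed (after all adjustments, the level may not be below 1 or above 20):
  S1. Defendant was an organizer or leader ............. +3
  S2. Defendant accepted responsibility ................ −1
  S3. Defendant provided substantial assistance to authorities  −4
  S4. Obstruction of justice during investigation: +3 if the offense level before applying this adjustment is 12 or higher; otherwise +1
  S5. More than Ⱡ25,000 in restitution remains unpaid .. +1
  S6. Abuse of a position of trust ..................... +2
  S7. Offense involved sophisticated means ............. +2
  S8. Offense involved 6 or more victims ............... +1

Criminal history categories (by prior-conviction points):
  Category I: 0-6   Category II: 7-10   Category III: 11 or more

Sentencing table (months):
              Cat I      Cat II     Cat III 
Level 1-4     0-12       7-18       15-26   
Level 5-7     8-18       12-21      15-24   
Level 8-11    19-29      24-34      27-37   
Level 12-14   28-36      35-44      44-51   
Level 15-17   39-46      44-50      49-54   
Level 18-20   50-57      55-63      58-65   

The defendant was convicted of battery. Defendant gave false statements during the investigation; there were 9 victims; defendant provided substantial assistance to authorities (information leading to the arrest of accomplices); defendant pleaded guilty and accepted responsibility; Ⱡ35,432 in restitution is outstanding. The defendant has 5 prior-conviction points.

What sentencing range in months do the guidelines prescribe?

Base offense level for battery: 8.
S2 applies: 8 − 1 = 7.
S3 applies: 7 − 4 = 3.
S4 applies (level before this adjustment is 3 < 12, so +1): 3 + 1 = 4.
S5 applies: 4 + 1 = 5.
S8 applies: 5 + 1 = 6.
Final offense level: 6.
Criminal history: 5 prior points → Category I (0-6).
Level 6 falls in the 5-7 band.
Grid: Level 5-7 × Category I = 8-18 months.

8-18 months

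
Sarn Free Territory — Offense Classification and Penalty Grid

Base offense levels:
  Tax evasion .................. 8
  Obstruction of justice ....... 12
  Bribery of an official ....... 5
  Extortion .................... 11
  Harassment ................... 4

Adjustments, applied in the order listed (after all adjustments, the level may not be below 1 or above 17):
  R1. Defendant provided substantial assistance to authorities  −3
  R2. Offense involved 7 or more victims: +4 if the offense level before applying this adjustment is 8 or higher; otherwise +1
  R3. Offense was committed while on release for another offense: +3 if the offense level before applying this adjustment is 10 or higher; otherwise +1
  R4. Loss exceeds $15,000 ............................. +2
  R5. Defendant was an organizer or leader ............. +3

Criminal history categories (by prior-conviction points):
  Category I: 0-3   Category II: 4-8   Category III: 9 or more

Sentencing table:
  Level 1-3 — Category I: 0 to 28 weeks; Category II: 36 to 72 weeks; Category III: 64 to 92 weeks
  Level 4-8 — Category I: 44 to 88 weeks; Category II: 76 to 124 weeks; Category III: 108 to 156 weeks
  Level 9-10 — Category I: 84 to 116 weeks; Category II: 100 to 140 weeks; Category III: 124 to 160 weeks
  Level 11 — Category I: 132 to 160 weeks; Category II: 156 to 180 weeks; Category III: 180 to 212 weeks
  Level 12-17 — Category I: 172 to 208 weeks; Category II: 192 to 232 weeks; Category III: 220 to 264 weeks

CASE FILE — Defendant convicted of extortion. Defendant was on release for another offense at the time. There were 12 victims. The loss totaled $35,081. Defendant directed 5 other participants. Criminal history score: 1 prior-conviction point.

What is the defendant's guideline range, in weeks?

Base offense level for extortion: 11.
R2 applies (level before this adjustment is 11 ≥ 8, so +4): 11 + 4 = 15.
R3 applies (level before this adjustment is 15 ≥ 10, so +3): 15 + 3 = 18.
R4 applies: 18 + 2 = 20.
R5 applies: 20 + 3 = 23.
Level 23 exceeds the maximum of 17; capped at 17.
Final offense level: 17.
Criminal history: 1 prior point → Category I (0-3).
Level 17 falls in the 12-17 band.
Grid: Level 12-17 × Category I = 172-208 weeks.

172-208 weeks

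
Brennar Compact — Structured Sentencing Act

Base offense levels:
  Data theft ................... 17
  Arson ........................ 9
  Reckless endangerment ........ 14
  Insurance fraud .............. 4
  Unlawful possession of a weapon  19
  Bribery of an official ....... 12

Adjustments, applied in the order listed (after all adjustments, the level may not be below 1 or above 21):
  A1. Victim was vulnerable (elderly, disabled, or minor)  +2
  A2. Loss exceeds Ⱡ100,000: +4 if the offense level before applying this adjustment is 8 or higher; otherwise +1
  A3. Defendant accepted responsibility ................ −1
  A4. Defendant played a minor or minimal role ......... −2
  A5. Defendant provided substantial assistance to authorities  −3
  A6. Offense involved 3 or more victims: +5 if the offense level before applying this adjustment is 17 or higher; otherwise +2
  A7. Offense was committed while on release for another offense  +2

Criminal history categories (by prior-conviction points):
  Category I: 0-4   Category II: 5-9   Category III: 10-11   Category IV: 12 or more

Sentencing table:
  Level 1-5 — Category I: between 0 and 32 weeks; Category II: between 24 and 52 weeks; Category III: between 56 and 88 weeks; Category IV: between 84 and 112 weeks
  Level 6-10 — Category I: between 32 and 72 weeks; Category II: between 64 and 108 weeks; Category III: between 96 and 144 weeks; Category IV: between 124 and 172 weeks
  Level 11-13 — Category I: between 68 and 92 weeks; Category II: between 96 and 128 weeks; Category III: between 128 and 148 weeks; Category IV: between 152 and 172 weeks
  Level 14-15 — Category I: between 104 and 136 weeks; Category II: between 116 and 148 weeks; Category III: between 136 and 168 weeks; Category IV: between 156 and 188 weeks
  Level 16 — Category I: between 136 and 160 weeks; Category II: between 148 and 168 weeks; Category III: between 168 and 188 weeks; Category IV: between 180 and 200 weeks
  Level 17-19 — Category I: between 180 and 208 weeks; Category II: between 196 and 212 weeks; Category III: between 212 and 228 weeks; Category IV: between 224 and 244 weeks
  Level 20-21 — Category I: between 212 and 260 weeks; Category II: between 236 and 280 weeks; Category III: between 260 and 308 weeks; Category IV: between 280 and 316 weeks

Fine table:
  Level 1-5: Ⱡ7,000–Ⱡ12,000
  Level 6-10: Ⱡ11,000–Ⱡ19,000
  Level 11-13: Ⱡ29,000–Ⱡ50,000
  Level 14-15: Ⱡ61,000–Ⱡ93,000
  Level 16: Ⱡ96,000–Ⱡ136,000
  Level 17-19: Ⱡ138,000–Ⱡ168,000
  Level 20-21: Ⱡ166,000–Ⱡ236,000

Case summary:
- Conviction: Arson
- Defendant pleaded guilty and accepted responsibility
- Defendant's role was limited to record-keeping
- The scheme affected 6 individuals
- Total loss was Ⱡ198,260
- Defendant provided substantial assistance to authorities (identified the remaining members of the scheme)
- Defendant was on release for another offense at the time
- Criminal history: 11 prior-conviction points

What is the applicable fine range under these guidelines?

Ⱡ29,000–Ⱡ50,000

Base offense level for arson: 9.
A2 applies (level before this adjustment is 9 ≥ 8, so +4): 9 + 4 = 13.
A3 applies: 13 − 1 = 12.
A4 applies: 12 − 2 = 10.
A5 applies: 10 − 3 = 7.
A6 applies (level before this adjustment is 7 < 17, so +2): 7 + 2 = 9.
A7 applies: 9 + 2 = 11.
Final offense level: 11.
Level 11 falls in the 11-13 band.
Fine table: Level 11-13 → Ⱡ29,000–Ⱡ50,000.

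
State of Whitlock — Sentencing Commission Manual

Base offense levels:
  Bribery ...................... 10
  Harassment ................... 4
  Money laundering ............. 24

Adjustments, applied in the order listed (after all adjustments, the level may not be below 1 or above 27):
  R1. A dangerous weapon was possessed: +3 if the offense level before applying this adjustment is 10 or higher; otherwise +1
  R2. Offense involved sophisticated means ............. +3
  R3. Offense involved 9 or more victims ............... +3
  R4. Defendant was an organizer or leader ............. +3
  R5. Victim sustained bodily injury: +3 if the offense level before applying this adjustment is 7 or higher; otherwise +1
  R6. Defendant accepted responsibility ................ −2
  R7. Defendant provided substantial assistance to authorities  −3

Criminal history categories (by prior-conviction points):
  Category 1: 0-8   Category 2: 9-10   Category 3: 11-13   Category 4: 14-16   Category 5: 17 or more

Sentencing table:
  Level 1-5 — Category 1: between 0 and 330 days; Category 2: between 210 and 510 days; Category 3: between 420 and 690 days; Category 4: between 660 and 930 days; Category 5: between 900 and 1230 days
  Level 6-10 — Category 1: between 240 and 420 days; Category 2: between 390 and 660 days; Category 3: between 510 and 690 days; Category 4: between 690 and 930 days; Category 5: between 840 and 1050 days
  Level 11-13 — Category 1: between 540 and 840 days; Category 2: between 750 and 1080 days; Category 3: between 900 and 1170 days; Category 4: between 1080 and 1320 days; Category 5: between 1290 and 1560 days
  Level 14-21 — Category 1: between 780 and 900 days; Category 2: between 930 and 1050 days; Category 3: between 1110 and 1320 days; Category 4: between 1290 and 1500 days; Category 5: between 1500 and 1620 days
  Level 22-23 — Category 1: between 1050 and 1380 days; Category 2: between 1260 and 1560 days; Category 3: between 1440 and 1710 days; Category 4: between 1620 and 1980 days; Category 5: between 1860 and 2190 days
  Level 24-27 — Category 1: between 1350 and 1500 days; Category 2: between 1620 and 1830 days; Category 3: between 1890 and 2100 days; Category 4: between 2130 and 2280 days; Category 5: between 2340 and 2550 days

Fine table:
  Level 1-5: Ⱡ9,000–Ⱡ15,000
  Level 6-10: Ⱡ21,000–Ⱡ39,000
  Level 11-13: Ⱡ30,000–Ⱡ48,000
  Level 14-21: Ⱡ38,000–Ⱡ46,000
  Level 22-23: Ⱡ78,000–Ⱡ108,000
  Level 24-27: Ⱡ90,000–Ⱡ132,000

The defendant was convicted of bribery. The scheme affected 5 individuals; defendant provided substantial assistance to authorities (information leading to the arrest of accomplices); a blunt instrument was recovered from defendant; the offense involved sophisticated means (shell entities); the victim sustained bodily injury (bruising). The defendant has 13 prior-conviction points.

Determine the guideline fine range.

Ⱡ38,000–Ⱡ46,000

Base offense level for bribery: 10.
R1 applies (level before this adjustment is 10 ≥ 10, so +3): 10 + 3 = 13.
R2 applies: 13 + 3 = 16.
R4 does not apply.
R5 applies (level before this adjustment is 16 ≥ 7, so +3): 16 + 3 = 19.
R7 applies: 19 − 3 = 16.
Final offense level: 16.
Level 16 falls in the 14-21 band.
Fine table: Level 14-21 → Ⱡ38,000–Ⱡ46,000.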